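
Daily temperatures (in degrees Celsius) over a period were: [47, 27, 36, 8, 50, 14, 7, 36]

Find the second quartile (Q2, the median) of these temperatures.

31.5

Step 1: Sort the data: [7, 8, 14, 27, 36, 36, 47, 50]
Step 2: n = 8
Step 3: Q2 is the median. Since n is even, it is the average of the values at positions 4 and 5:
  Q2 = (27 + 36) / 2 = 31.5
Step 4: Q2 = 31.5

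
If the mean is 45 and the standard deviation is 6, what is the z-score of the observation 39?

-1

Step 1: Recall the z-score formula: z = (x - mu) / sigma
Step 2: Substitute values: z = (39 - 45) / 6
Step 3: z = -6 / 6 = -1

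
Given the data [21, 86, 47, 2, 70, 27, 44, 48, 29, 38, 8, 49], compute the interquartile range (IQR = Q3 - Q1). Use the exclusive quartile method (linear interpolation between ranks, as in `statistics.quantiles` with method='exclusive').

26.25

Step 1: Sort the data: [2, 8, 21, 27, 29, 38, 44, 47, 48, 49, 70, 86]
Step 2: n = 12
Step 3: Using the exclusive quartile method:
  Q1 = 22.5
  Q2 (median) = 41
  Q3 = 48.75
  IQR = Q3 - Q1 = 48.75 - 22.5 = 26.25
Step 4: IQR = 26.25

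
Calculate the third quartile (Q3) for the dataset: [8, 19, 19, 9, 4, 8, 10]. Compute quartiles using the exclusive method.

19

Step 1: Sort the data: [4, 8, 8, 9, 10, 19, 19]
Step 2: n = 7
Step 3: Using the exclusive quartile method:
  Q1 = 8
  Q2 (median) = 9
  Q3 = 19
  IQR = Q3 - Q1 = 19 - 8 = 11
Step 4: Q3 = 19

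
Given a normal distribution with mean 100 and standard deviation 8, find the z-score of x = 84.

-2

Step 1: Recall the z-score formula: z = (x - mu) / sigma
Step 2: Substitute values: z = (84 - 100) / 8
Step 3: z = -16 / 8 = -2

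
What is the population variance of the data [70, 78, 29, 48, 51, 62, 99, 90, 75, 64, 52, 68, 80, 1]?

588.0663

Step 1: Compute the mean: (70 + 78 + 29 + 48 + 51 + 62 + 99 + 90 + 75 + 64 + 52 + 68 + 80 + 1) / 14 = 61.9286
Step 2: Compute squared deviations from the mean:
  (70 - 61.9286)^2 = 65.148
  (78 - 61.9286)^2 = 258.2908
  (29 - 61.9286)^2 = 1084.2908
  (48 - 61.9286)^2 = 194.0051
  (51 - 61.9286)^2 = 119.4337
  (62 - 61.9286)^2 = 0.0051
  (99 - 61.9286)^2 = 1374.2908
  (90 - 61.9286)^2 = 788.0051
  (75 - 61.9286)^2 = 170.8622
  (64 - 61.9286)^2 = 4.2908
  (52 - 61.9286)^2 = 98.5765
  (68 - 61.9286)^2 = 36.8622
  (80 - 61.9286)^2 = 326.5765
  (1 - 61.9286)^2 = 3712.2908
Step 3: Sum of squared deviations = 8232.9286
Step 4: Population variance = 8232.9286 / 14 = 588.0663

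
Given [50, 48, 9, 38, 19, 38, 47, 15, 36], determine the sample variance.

233

Step 1: Compute the mean: (50 + 48 + 9 + 38 + 19 + 38 + 47 + 15 + 36) / 9 = 33.3333
Step 2: Compute squared deviations from the mean:
  (50 - 33.3333)^2 = 277.7778
  (48 - 33.3333)^2 = 215.1111
  (9 - 33.3333)^2 = 592.1111
  (38 - 33.3333)^2 = 21.7778
  (19 - 33.3333)^2 = 205.4444
  (38 - 33.3333)^2 = 21.7778
  (47 - 33.3333)^2 = 186.7778
  (15 - 33.3333)^2 = 336.1111
  (36 - 33.3333)^2 = 7.1111
Step 3: Sum of squared deviations = 1864
Step 4: Sample variance = 1864 / 8 = 233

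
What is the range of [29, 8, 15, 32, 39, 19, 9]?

31

Step 1: Identify the maximum value: max = 39
Step 2: Identify the minimum value: min = 8
Step 3: Range = max - min = 39 - 8 = 31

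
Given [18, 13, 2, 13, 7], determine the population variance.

30.64

Step 1: Compute the mean: (18 + 13 + 2 + 13 + 7) / 5 = 10.6
Step 2: Compute squared deviations from the mean:
  (18 - 10.6)^2 = 54.76
  (13 - 10.6)^2 = 5.76
  (2 - 10.6)^2 = 73.96
  (13 - 10.6)^2 = 5.76
  (7 - 10.6)^2 = 12.96
Step 3: Sum of squared deviations = 153.2
Step 4: Population variance = 153.2 / 5 = 30.64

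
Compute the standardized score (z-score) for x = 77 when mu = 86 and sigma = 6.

-1.5

Step 1: Recall the z-score formula: z = (x - mu) / sigma
Step 2: Substitute values: z = (77 - 86) / 6
Step 3: z = -9 / 6 = -1.5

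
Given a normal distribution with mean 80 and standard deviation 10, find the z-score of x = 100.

2

Step 1: Recall the z-score formula: z = (x - mu) / sigma
Step 2: Substitute values: z = (100 - 80) / 10
Step 3: z = 20 / 10 = 2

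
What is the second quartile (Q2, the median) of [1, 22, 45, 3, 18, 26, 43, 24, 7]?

22

Step 1: Sort the data: [1, 3, 7, 18, 22, 24, 26, 43, 45]
Step 2: n = 9
Step 3: Q2 is the median. Since n is odd, it is the middle value at position 5: 22
Step 4: Q2 = 22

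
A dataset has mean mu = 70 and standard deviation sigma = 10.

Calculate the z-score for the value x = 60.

-1

Step 1: Recall the z-score formula: z = (x - mu) / sigma
Step 2: Substitute values: z = (60 - 70) / 10
Step 3: z = -10 / 10 = -1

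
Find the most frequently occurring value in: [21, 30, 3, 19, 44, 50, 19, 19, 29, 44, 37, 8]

19

Step 1: Count the frequency of each value:
  3: appears 1 time(s)
  8: appears 1 time(s)
  19: appears 3 time(s)
  21: appears 1 time(s)
  29: appears 1 time(s)
  30: appears 1 time(s)
  37: appears 1 time(s)
  44: appears 2 time(s)
  50: appears 1 time(s)
Step 2: The value 19 appears most frequently (3 times).
Step 3: Mode = 19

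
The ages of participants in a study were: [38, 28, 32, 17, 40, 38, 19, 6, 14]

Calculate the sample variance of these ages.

149.6944

Step 1: Compute the mean: (38 + 28 + 32 + 17 + 40 + 38 + 19 + 6 + 14) / 9 = 25.7778
Step 2: Compute squared deviations from the mean:
  (38 - 25.7778)^2 = 149.3827
  (28 - 25.7778)^2 = 4.9383
  (32 - 25.7778)^2 = 38.716
  (17 - 25.7778)^2 = 77.0494
  (40 - 25.7778)^2 = 202.2716
  (38 - 25.7778)^2 = 149.3827
  (19 - 25.7778)^2 = 45.9383
  (6 - 25.7778)^2 = 391.1605
  (14 - 25.7778)^2 = 138.716
Step 3: Sum of squared deviations = 1197.5556
Step 4: Sample variance = 1197.5556 / 8 = 149.6944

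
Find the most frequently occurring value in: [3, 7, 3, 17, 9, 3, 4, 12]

3

Step 1: Count the frequency of each value:
  3: appears 3 time(s)
  4: appears 1 time(s)
  7: appears 1 time(s)
  9: appears 1 time(s)
  12: appears 1 time(s)
  17: appears 1 time(s)
Step 2: The value 3 appears most frequently (3 times).
Step 3: Mode = 3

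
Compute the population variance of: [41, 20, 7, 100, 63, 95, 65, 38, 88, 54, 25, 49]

817.5208

Step 1: Compute the mean: (41 + 20 + 7 + 100 + 63 + 95 + 65 + 38 + 88 + 54 + 25 + 49) / 12 = 53.75
Step 2: Compute squared deviations from the mean:
  (41 - 53.75)^2 = 162.5625
  (20 - 53.75)^2 = 1139.0625
  (7 - 53.75)^2 = 2185.5625
  (100 - 53.75)^2 = 2139.0625
  (63 - 53.75)^2 = 85.5625
  (95 - 53.75)^2 = 1701.5625
  (65 - 53.75)^2 = 126.5625
  (38 - 53.75)^2 = 248.0625
  (88 - 53.75)^2 = 1173.0625
  (54 - 53.75)^2 = 0.0625
  (25 - 53.75)^2 = 826.5625
  (49 - 53.75)^2 = 22.5625
Step 3: Sum of squared deviations = 9810.25
Step 4: Population variance = 9810.25 / 12 = 817.5208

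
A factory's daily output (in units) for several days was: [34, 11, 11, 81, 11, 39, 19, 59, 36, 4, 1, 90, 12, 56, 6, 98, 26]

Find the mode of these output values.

11

Step 1: Count the frequency of each value:
  1: appears 1 time(s)
  4: appears 1 time(s)
  6: appears 1 time(s)
  11: appears 3 time(s)
  12: appears 1 time(s)
  19: appears 1 time(s)
  26: appears 1 time(s)
  34: appears 1 time(s)
  36: appears 1 time(s)
  39: appears 1 time(s)
  56: appears 1 time(s)
  59: appears 1 time(s)
  81: appears 1 time(s)
  90: appears 1 time(s)
  98: appears 1 time(s)
Step 2: The value 11 appears most frequently (3 times).
Step 3: Mode = 11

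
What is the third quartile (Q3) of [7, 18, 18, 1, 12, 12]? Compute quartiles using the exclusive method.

18

Step 1: Sort the data: [1, 7, 12, 12, 18, 18]
Step 2: n = 6
Step 3: Using the exclusive quartile method:
  Q1 = 5.5
  Q2 (median) = 12
  Q3 = 18
  IQR = Q3 - Q1 = 18 - 5.5 = 12.5
Step 4: Q3 = 18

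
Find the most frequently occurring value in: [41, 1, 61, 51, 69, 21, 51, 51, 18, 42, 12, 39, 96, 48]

51

Step 1: Count the frequency of each value:
  1: appears 1 time(s)
  12: appears 1 time(s)
  18: appears 1 time(s)
  21: appears 1 time(s)
  39: appears 1 time(s)
  41: appears 1 time(s)
  42: appears 1 time(s)
  48: appears 1 time(s)
  51: appears 3 time(s)
  61: appears 1 time(s)
  69: appears 1 time(s)
  96: appears 1 time(s)
Step 2: The value 51 appears most frequently (3 times).
Step 3: Mode = 51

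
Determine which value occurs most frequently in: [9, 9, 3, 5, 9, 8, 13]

9

Step 1: Count the frequency of each value:
  3: appears 1 time(s)
  5: appears 1 time(s)
  8: appears 1 time(s)
  9: appears 3 time(s)
  13: appears 1 time(s)
Step 2: The value 9 appears most frequently (3 times).
Step 3: Mode = 9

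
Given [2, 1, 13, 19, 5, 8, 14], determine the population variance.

38.6939

Step 1: Compute the mean: (2 + 1 + 13 + 19 + 5 + 8 + 14) / 7 = 8.8571
Step 2: Compute squared deviations from the mean:
  (2 - 8.8571)^2 = 47.0204
  (1 - 8.8571)^2 = 61.7347
  (13 - 8.8571)^2 = 17.1633
  (19 - 8.8571)^2 = 102.8776
  (5 - 8.8571)^2 = 14.8776
  (8 - 8.8571)^2 = 0.7347
  (14 - 8.8571)^2 = 26.449
Step 3: Sum of squared deviations = 270.8571
Step 4: Population variance = 270.8571 / 7 = 38.6939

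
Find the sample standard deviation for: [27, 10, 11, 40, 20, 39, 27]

12.0752

Step 1: Compute the mean: 24.8571
Step 2: Sum of squared deviations from the mean: 874.8571
Step 3: Sample variance = 874.8571 / 6 = 145.8095
Step 4: Standard deviation = sqrt(145.8095) = 12.0752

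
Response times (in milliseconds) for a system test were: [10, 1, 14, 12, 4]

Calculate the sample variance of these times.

30.2

Step 1: Compute the mean: (10 + 1 + 14 + 12 + 4) / 5 = 8.2
Step 2: Compute squared deviations from the mean:
  (10 - 8.2)^2 = 3.24
  (1 - 8.2)^2 = 51.84
  (14 - 8.2)^2 = 33.64
  (12 - 8.2)^2 = 14.44
  (4 - 8.2)^2 = 17.64
Step 3: Sum of squared deviations = 120.8
Step 4: Sample variance = 120.8 / 4 = 30.2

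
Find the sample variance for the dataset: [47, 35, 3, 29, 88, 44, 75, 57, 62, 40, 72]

576.5636

Step 1: Compute the mean: (47 + 35 + 3 + 29 + 88 + 44 + 75 + 57 + 62 + 40 + 72) / 11 = 50.1818
Step 2: Compute squared deviations from the mean:
  (47 - 50.1818)^2 = 10.124
  (35 - 50.1818)^2 = 230.4876
  (3 - 50.1818)^2 = 2226.124
  (29 - 50.1818)^2 = 448.6694
  (88 - 50.1818)^2 = 1430.2149
  (44 - 50.1818)^2 = 38.2149
  (75 - 50.1818)^2 = 615.9421
  (57 - 50.1818)^2 = 46.4876
  (62 - 50.1818)^2 = 139.6694
  (40 - 50.1818)^2 = 103.6694
  (72 - 50.1818)^2 = 476.0331
Step 3: Sum of squared deviations = 5765.6364
Step 4: Sample variance = 5765.6364 / 10 = 576.5636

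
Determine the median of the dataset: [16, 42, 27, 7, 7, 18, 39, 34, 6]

18

Step 1: Sort the data in ascending order: [6, 7, 7, 16, 18, 27, 34, 39, 42]
Step 2: The number of values is n = 9.
Step 3: Since n is odd, the median is the middle value at position 5: 18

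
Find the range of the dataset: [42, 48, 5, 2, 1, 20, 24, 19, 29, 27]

47

Step 1: Identify the maximum value: max = 48
Step 2: Identify the minimum value: min = 1
Step 3: Range = max - min = 48 - 1 = 47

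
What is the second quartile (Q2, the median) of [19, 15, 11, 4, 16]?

15

Step 1: Sort the data: [4, 11, 15, 16, 19]
Step 2: n = 5
Step 3: Q2 is the median. Since n is odd, it is the middle value at position 3: 15
Step 4: Q2 = 15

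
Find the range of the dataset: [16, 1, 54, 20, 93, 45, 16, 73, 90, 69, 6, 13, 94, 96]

95

Step 1: Identify the maximum value: max = 96
Step 2: Identify the minimum value: min = 1
Step 3: Range = max - min = 96 - 1 = 95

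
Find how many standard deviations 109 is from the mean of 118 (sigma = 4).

-2.25

Step 1: Recall the z-score formula: z = (x - mu) / sigma
Step 2: Substitute values: z = (109 - 118) / 4
Step 3: z = -9 / 4 = -2.25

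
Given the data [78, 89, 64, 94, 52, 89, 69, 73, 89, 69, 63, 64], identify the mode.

89

Step 1: Count the frequency of each value:
  52: appears 1 time(s)
  63: appears 1 time(s)
  64: appears 2 time(s)
  69: appears 2 time(s)
  73: appears 1 time(s)
  78: appears 1 time(s)
  89: appears 3 time(s)
  94: appears 1 time(s)
Step 2: The value 89 appears most frequently (3 times).
Step 3: Mode = 89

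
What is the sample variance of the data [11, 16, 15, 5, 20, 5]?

37.6

Step 1: Compute the mean: (11 + 16 + 15 + 5 + 20 + 5) / 6 = 12
Step 2: Compute squared deviations from the mean:
  (11 - 12)^2 = 1
  (16 - 12)^2 = 16
  (15 - 12)^2 = 9
  (5 - 12)^2 = 49
  (20 - 12)^2 = 64
  (5 - 12)^2 = 49
Step 3: Sum of squared deviations = 188
Step 4: Sample variance = 188 / 5 = 37.6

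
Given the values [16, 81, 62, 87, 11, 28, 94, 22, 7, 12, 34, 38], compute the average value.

41

Step 1: Sum all values: 16 + 81 + 62 + 87 + 11 + 28 + 94 + 22 + 7 + 12 + 34 + 38 = 492
Step 2: Count the number of values: n = 12
Step 3: Mean = sum / n = 492 / 12 = 41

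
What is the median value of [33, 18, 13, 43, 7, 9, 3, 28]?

15.5

Step 1: Sort the data in ascending order: [3, 7, 9, 13, 18, 28, 33, 43]
Step 2: The number of values is n = 8.
Step 3: Since n is even, the median is the average of positions 4 and 5:
  Median = (13 + 18) / 2 = 15.5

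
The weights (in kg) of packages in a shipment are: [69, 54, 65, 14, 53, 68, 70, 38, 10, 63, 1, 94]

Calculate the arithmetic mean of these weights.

49.9167

Step 1: Sum all values: 69 + 54 + 65 + 14 + 53 + 68 + 70 + 38 + 10 + 63 + 1 + 94 = 599
Step 2: Count the number of values: n = 12
Step 3: Mean = sum / n = 599 / 12 = 49.9167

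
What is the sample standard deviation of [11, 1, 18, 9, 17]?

6.8702

Step 1: Compute the mean: 11.2
Step 2: Sum of squared deviations from the mean: 188.8
Step 3: Sample variance = 188.8 / 4 = 47.2
Step 4: Standard deviation = sqrt(47.2) = 6.8702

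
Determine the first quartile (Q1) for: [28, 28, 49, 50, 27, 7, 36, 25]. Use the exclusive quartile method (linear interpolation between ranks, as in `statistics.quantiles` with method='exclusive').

25.5

Step 1: Sort the data: [7, 25, 27, 28, 28, 36, 49, 50]
Step 2: n = 8
Step 3: Using the exclusive quartile method:
  Q1 = 25.5
  Q2 (median) = 28
  Q3 = 45.75
  IQR = Q3 - Q1 = 45.75 - 25.5 = 20.25
Step 4: Q1 = 25.5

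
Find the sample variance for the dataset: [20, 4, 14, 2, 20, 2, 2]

73.1429

Step 1: Compute the mean: (20 + 4 + 14 + 2 + 20 + 2 + 2) / 7 = 9.1429
Step 2: Compute squared deviations from the mean:
  (20 - 9.1429)^2 = 117.8776
  (4 - 9.1429)^2 = 26.449
  (14 - 9.1429)^2 = 23.5918
  (2 - 9.1429)^2 = 51.0204
  (20 - 9.1429)^2 = 117.8776
  (2 - 9.1429)^2 = 51.0204
  (2 - 9.1429)^2 = 51.0204
Step 3: Sum of squared deviations = 438.8571
Step 4: Sample variance = 438.8571 / 6 = 73.1429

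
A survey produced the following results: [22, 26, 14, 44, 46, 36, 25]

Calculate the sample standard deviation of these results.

11.8864

Step 1: Compute the mean: 30.4286
Step 2: Sum of squared deviations from the mean: 847.7143
Step 3: Sample variance = 847.7143 / 6 = 141.2857
Step 4: Standard deviation = sqrt(141.2857) = 11.8864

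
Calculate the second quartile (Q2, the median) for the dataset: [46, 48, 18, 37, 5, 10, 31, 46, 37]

37

Step 1: Sort the data: [5, 10, 18, 31, 37, 37, 46, 46, 48]
Step 2: n = 9
Step 3: Q2 is the median. Since n is odd, it is the middle value at position 5: 37
Step 4: Q2 = 37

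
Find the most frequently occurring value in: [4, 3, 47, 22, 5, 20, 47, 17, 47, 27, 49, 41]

47

Step 1: Count the frequency of each value:
  3: appears 1 time(s)
  4: appears 1 time(s)
  5: appears 1 time(s)
  17: appears 1 time(s)
  20: appears 1 time(s)
  22: appears 1 time(s)
  27: appears 1 time(s)
  41: appears 1 time(s)
  47: appears 3 time(s)
  49: appears 1 time(s)
Step 2: The value 47 appears most frequently (3 times).
Step 3: Mode = 47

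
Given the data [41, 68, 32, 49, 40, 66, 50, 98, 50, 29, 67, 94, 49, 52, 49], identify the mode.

49

Step 1: Count the frequency of each value:
  29: appears 1 time(s)
  32: appears 1 time(s)
  40: appears 1 time(s)
  41: appears 1 time(s)
  49: appears 3 time(s)
  50: appears 2 time(s)
  52: appears 1 time(s)
  66: appears 1 time(s)
  67: appears 1 time(s)
  68: appears 1 time(s)
  94: appears 1 time(s)
  98: appears 1 time(s)
Step 2: The value 49 appears most frequently (3 times).
Step 3: Mode = 49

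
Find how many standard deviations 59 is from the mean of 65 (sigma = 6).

-1

Step 1: Recall the z-score formula: z = (x - mu) / sigma
Step 2: Substitute values: z = (59 - 65) / 6
Step 3: z = -6 / 6 = -1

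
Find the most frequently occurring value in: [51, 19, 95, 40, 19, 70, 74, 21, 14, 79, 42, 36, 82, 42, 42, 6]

42

Step 1: Count the frequency of each value:
  6: appears 1 time(s)
  14: appears 1 time(s)
  19: appears 2 time(s)
  21: appears 1 time(s)
  36: appears 1 time(s)
  40: appears 1 time(s)
  42: appears 3 time(s)
  51: appears 1 time(s)
  70: appears 1 time(s)
  74: appears 1 time(s)
  79: appears 1 time(s)
  82: appears 1 time(s)
  95: appears 1 time(s)
Step 2: The value 42 appears most frequently (3 times).
Step 3: Mode = 42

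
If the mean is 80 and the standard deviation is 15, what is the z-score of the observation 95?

1

Step 1: Recall the z-score formula: z = (x - mu) / sigma
Step 2: Substitute values: z = (95 - 80) / 15
Step 3: z = 15 / 15 = 1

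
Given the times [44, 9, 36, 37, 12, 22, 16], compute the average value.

25.1429

Step 1: Sum all values: 44 + 9 + 36 + 37 + 12 + 22 + 16 = 176
Step 2: Count the number of values: n = 7
Step 3: Mean = sum / n = 176 / 7 = 25.1429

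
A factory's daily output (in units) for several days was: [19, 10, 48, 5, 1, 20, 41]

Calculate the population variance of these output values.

272.8163

Step 1: Compute the mean: (19 + 10 + 48 + 5 + 1 + 20 + 41) / 7 = 20.5714
Step 2: Compute squared deviations from the mean:
  (19 - 20.5714)^2 = 2.4694
  (10 - 20.5714)^2 = 111.7551
  (48 - 20.5714)^2 = 752.3265
  (5 - 20.5714)^2 = 242.4694
  (1 - 20.5714)^2 = 383.0408
  (20 - 20.5714)^2 = 0.3265
  (41 - 20.5714)^2 = 417.3265
Step 3: Sum of squared deviations = 1909.7143
Step 4: Population variance = 1909.7143 / 7 = 272.8163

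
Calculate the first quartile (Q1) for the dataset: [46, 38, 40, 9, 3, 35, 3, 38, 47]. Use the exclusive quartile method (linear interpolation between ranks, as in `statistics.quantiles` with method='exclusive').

6

Step 1: Sort the data: [3, 3, 9, 35, 38, 38, 40, 46, 47]
Step 2: n = 9
Step 3: Using the exclusive quartile method:
  Q1 = 6
  Q2 (median) = 38
  Q3 = 43
  IQR = Q3 - Q1 = 43 - 6 = 37
Step 4: Q1 = 6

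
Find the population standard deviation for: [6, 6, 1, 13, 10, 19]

5.7566

Step 1: Compute the mean: 9.1667
Step 2: Sum of squared deviations from the mean: 198.8333
Step 3: Population variance = 198.8333 / 6 = 33.1389
Step 4: Standard deviation = sqrt(33.1389) = 5.7566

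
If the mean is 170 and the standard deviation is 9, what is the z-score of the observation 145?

-2.7778

Step 1: Recall the z-score formula: z = (x - mu) / sigma
Step 2: Substitute values: z = (145 - 170) / 9
Step 3: z = -25 / 9 = -2.7778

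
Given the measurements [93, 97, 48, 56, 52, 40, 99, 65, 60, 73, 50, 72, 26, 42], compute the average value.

62.3571

Step 1: Sum all values: 93 + 97 + 48 + 56 + 52 + 40 + 99 + 65 + 60 + 73 + 50 + 72 + 26 + 42 = 873
Step 2: Count the number of values: n = 14
Step 3: Mean = sum / n = 873 / 14 = 62.3571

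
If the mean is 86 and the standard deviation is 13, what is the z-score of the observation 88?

0.1538

Step 1: Recall the z-score formula: z = (x - mu) / sigma
Step 2: Substitute values: z = (88 - 86) / 13
Step 3: z = 2 / 13 = 0.1538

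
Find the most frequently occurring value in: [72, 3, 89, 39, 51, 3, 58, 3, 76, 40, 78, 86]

3

Step 1: Count the frequency of each value:
  3: appears 3 time(s)
  39: appears 1 time(s)
  40: appears 1 time(s)
  51: appears 1 time(s)
  58: appears 1 time(s)
  72: appears 1 time(s)
  76: appears 1 time(s)
  78: appears 1 time(s)
  86: appears 1 time(s)
  89: appears 1 time(s)
Step 2: The value 3 appears most frequently (3 times).
Step 3: Mode = 3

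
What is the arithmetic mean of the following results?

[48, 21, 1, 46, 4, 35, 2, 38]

24.375

Step 1: Sum all values: 48 + 21 + 1 + 46 + 4 + 35 + 2 + 38 = 195
Step 2: Count the number of values: n = 8
Step 3: Mean = sum / n = 195 / 8 = 24.375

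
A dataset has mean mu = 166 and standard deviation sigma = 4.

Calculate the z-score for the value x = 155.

-2.75

Step 1: Recall the z-score formula: z = (x - mu) / sigma
Step 2: Substitute values: z = (155 - 166) / 4
Step 3: z = -11 / 4 = -2.75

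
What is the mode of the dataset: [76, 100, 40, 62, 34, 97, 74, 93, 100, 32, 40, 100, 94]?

100

Step 1: Count the frequency of each value:
  32: appears 1 time(s)
  34: appears 1 time(s)
  40: appears 2 time(s)
  62: appears 1 time(s)
  74: appears 1 time(s)
  76: appears 1 time(s)
  93: appears 1 time(s)
  94: appears 1 time(s)
  97: appears 1 time(s)
  100: appears 3 time(s)
Step 2: The value 100 appears most frequently (3 times).
Step 3: Mode = 100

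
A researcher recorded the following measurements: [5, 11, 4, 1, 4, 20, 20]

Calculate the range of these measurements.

19

Step 1: Identify the maximum value: max = 20
Step 2: Identify the minimum value: min = 1
Step 3: Range = max - min = 20 - 1 = 19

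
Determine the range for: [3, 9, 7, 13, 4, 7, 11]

10

Step 1: Identify the maximum value: max = 13
Step 2: Identify the minimum value: min = 3
Step 3: Range = max - min = 13 - 3 = 10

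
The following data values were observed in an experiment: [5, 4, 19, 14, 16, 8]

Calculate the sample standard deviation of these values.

6.1968

Step 1: Compute the mean: 11
Step 2: Sum of squared deviations from the mean: 192
Step 3: Sample variance = 192 / 5 = 38.4
Step 4: Standard deviation = sqrt(38.4) = 6.1968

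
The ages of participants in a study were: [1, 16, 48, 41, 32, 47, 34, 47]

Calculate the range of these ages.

47

Step 1: Identify the maximum value: max = 48
Step 2: Identify the minimum value: min = 1
Step 3: Range = max - min = 48 - 1 = 47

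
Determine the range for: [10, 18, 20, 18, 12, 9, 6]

14

Step 1: Identify the maximum value: max = 20
Step 2: Identify the minimum value: min = 6
Step 3: Range = max - min = 20 - 6 = 14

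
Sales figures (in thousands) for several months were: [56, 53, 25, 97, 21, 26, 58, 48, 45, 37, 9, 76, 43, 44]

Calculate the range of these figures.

88

Step 1: Identify the maximum value: max = 97
Step 2: Identify the minimum value: min = 9
Step 3: Range = max - min = 97 - 9 = 88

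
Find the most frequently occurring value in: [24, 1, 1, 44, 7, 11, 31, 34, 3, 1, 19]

1

Step 1: Count the frequency of each value:
  1: appears 3 time(s)
  3: appears 1 time(s)
  7: appears 1 time(s)
  11: appears 1 time(s)
  19: appears 1 time(s)
  24: appears 1 time(s)
  31: appears 1 time(s)
  34: appears 1 time(s)
  44: appears 1 time(s)
Step 2: The value 1 appears most frequently (3 times).
Step 3: Mode = 1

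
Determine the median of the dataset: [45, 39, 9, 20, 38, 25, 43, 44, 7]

38

Step 1: Sort the data in ascending order: [7, 9, 20, 25, 38, 39, 43, 44, 45]
Step 2: The number of values is n = 9.
Step 3: Since n is odd, the median is the middle value at position 5: 38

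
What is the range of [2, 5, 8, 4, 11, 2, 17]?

15

Step 1: Identify the maximum value: max = 17
Step 2: Identify the minimum value: min = 2
Step 3: Range = max - min = 17 - 2 = 15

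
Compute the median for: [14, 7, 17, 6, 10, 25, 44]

14

Step 1: Sort the data in ascending order: [6, 7, 10, 14, 17, 25, 44]
Step 2: The number of values is n = 7.
Step 3: Since n is odd, the median is the middle value at position 4: 14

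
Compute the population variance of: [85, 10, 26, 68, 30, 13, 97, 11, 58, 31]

914.49

Step 1: Compute the mean: (85 + 10 + 26 + 68 + 30 + 13 + 97 + 11 + 58 + 31) / 10 = 42.9
Step 2: Compute squared deviations from the mean:
  (85 - 42.9)^2 = 1772.41
  (10 - 42.9)^2 = 1082.41
  (26 - 42.9)^2 = 285.61
  (68 - 42.9)^2 = 630.01
  (30 - 42.9)^2 = 166.41
  (13 - 42.9)^2 = 894.01
  (97 - 42.9)^2 = 2926.81
  (11 - 42.9)^2 = 1017.61
  (58 - 42.9)^2 = 228.01
  (31 - 42.9)^2 = 141.61
Step 3: Sum of squared deviations = 9144.9
Step 4: Population variance = 9144.9 / 10 = 914.49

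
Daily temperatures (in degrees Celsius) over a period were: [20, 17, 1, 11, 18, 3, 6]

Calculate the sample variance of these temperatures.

59.1429

Step 1: Compute the mean: (20 + 17 + 1 + 11 + 18 + 3 + 6) / 7 = 10.8571
Step 2: Compute squared deviations from the mean:
  (20 - 10.8571)^2 = 83.5918
  (17 - 10.8571)^2 = 37.7347
  (1 - 10.8571)^2 = 97.1633
  (11 - 10.8571)^2 = 0.0204
  (18 - 10.8571)^2 = 51.0204
  (3 - 10.8571)^2 = 61.7347
  (6 - 10.8571)^2 = 23.5918
Step 3: Sum of squared deviations = 354.8571
Step 4: Sample variance = 354.8571 / 6 = 59.1429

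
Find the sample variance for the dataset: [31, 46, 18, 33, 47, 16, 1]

281.619

Step 1: Compute the mean: (31 + 46 + 18 + 33 + 47 + 16 + 1) / 7 = 27.4286
Step 2: Compute squared deviations from the mean:
  (31 - 27.4286)^2 = 12.7551
  (46 - 27.4286)^2 = 344.898
  (18 - 27.4286)^2 = 88.898
  (33 - 27.4286)^2 = 31.0408
  (47 - 27.4286)^2 = 383.0408
  (16 - 27.4286)^2 = 130.6122
  (1 - 27.4286)^2 = 698.4694
Step 3: Sum of squared deviations = 1689.7143
Step 4: Sample variance = 1689.7143 / 6 = 281.619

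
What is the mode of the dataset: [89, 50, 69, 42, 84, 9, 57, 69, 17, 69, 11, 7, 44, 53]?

69

Step 1: Count the frequency of each value:
  7: appears 1 time(s)
  9: appears 1 time(s)
  11: appears 1 time(s)
  17: appears 1 time(s)
  42: appears 1 time(s)
  44: appears 1 time(s)
  50: appears 1 time(s)
  53: appears 1 time(s)
  57: appears 1 time(s)
  69: appears 3 time(s)
  84: appears 1 time(s)
  89: appears 1 time(s)
Step 2: The value 69 appears most frequently (3 times).
Step 3: Mode = 69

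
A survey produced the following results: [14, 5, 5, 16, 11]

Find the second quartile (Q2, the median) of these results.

11

Step 1: Sort the data: [5, 5, 11, 14, 16]
Step 2: n = 5
Step 3: Q2 is the median. Since n is odd, it is the middle value at position 3: 11
Step 4: Q2 = 11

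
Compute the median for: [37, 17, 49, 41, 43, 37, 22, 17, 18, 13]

29.5

Step 1: Sort the data in ascending order: [13, 17, 17, 18, 22, 37, 37, 41, 43, 49]
Step 2: The number of values is n = 10.
Step 3: Since n is even, the median is the average of positions 5 and 6:
  Median = (22 + 37) / 2 = 29.5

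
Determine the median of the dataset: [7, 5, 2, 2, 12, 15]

6

Step 1: Sort the data in ascending order: [2, 2, 5, 7, 12, 15]
Step 2: The number of values is n = 6.
Step 3: Since n is even, the median is the average of positions 3 and 4:
  Median = (5 + 7) / 2 = 6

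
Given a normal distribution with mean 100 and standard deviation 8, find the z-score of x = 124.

3

Step 1: Recall the z-score formula: z = (x - mu) / sigma
Step 2: Substitute values: z = (124 - 100) / 8
Step 3: z = 24 / 8 = 3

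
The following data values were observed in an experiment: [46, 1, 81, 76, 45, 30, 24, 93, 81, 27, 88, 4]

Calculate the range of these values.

92

Step 1: Identify the maximum value: max = 93
Step 2: Identify the minimum value: min = 1
Step 3: Range = max - min = 93 - 1 = 92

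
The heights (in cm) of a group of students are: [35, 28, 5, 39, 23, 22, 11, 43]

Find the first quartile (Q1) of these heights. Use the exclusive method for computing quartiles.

13.75

Step 1: Sort the data: [5, 11, 22, 23, 28, 35, 39, 43]
Step 2: n = 8
Step 3: Using the exclusive quartile method:
  Q1 = 13.75
  Q2 (median) = 25.5
  Q3 = 38
  IQR = Q3 - Q1 = 38 - 13.75 = 24.25
Step 4: Q1 = 13.75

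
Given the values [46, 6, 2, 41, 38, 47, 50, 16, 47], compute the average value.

32.5556

Step 1: Sum all values: 46 + 6 + 2 + 41 + 38 + 47 + 50 + 16 + 47 = 293
Step 2: Count the number of values: n = 9
Step 3: Mean = sum / n = 293 / 9 = 32.5556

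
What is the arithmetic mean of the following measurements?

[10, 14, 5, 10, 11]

10

Step 1: Sum all values: 10 + 14 + 5 + 10 + 11 = 50
Step 2: Count the number of values: n = 5
Step 3: Mean = sum / n = 50 / 5 = 10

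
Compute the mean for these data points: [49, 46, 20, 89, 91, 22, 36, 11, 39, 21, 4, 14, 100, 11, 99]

43.4667

Step 1: Sum all values: 49 + 46 + 20 + 89 + 91 + 22 + 36 + 11 + 39 + 21 + 4 + 14 + 100 + 11 + 99 = 652
Step 2: Count the number of values: n = 15
Step 3: Mean = sum / n = 652 / 15 = 43.4667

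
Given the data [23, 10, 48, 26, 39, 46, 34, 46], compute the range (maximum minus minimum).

38

Step 1: Identify the maximum value: max = 48
Step 2: Identify the minimum value: min = 10
Step 3: Range = max - min = 48 - 10 = 38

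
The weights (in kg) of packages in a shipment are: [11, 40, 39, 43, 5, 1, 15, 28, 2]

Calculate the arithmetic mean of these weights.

20.4444

Step 1: Sum all values: 11 + 40 + 39 + 43 + 5 + 1 + 15 + 28 + 2 = 184
Step 2: Count the number of values: n = 9
Step 3: Mean = sum / n = 184 / 9 = 20.4444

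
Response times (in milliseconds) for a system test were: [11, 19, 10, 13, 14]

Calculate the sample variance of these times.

12.3

Step 1: Compute the mean: (11 + 19 + 10 + 13 + 14) / 5 = 13.4
Step 2: Compute squared deviations from the mean:
  (11 - 13.4)^2 = 5.76
  (19 - 13.4)^2 = 31.36
  (10 - 13.4)^2 = 11.56
  (13 - 13.4)^2 = 0.16
  (14 - 13.4)^2 = 0.36
Step 3: Sum of squared deviations = 49.2
Step 4: Sample variance = 49.2 / 4 = 12.3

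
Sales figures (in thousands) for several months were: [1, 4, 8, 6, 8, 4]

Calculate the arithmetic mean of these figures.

5.1667

Step 1: Sum all values: 1 + 4 + 8 + 6 + 8 + 4 = 31
Step 2: Count the number of values: n = 6
Step 3: Mean = sum / n = 31 / 6 = 5.1667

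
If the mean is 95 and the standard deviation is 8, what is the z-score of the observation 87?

-1

Step 1: Recall the z-score formula: z = (x - mu) / sigma
Step 2: Substitute values: z = (87 - 95) / 8
Step 3: z = -8 / 8 = -1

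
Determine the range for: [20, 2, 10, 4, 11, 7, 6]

18

Step 1: Identify the maximum value: max = 20
Step 2: Identify the minimum value: min = 2
Step 3: Range = max - min = 20 - 2 = 18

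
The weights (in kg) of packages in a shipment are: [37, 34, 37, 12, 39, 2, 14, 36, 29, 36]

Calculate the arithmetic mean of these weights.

27.6

Step 1: Sum all values: 37 + 34 + 37 + 12 + 39 + 2 + 14 + 36 + 29 + 36 = 276
Step 2: Count the number of values: n = 10
Step 3: Mean = sum / n = 276 / 10 = 27.6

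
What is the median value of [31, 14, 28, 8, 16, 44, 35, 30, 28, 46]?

29

Step 1: Sort the data in ascending order: [8, 14, 16, 28, 28, 30, 31, 35, 44, 46]
Step 2: The number of values is n = 10.
Step 3: Since n is even, the median is the average of positions 5 and 6:
  Median = (28 + 30) / 2 = 29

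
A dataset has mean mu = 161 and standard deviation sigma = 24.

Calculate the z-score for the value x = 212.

2.125

Step 1: Recall the z-score formula: z = (x - mu) / sigma
Step 2: Substitute values: z = (212 - 161) / 24
Step 3: z = 51 / 24 = 2.125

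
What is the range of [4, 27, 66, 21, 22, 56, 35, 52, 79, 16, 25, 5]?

75

Step 1: Identify the maximum value: max = 79
Step 2: Identify the minimum value: min = 4
Step 3: Range = max - min = 79 - 4 = 75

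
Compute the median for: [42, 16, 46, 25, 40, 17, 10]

25

Step 1: Sort the data in ascending order: [10, 16, 17, 25, 40, 42, 46]
Step 2: The number of values is n = 7.
Step 3: Since n is odd, the median is the middle value at position 4: 25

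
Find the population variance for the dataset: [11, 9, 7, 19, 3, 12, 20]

32.5306

Step 1: Compute the mean: (11 + 9 + 7 + 19 + 3 + 12 + 20) / 7 = 11.5714
Step 2: Compute squared deviations from the mean:
  (11 - 11.5714)^2 = 0.3265
  (9 - 11.5714)^2 = 6.6122
  (7 - 11.5714)^2 = 20.898
  (19 - 11.5714)^2 = 55.1837
  (3 - 11.5714)^2 = 73.4694
  (12 - 11.5714)^2 = 0.1837
  (20 - 11.5714)^2 = 71.0408
Step 3: Sum of squared deviations = 227.7143
Step 4: Population variance = 227.7143 / 7 = 32.5306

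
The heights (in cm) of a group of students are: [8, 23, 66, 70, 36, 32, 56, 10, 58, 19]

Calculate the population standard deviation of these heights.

22.0036

Step 1: Compute the mean: 37.8
Step 2: Sum of squared deviations from the mean: 4841.6
Step 3: Population variance = 4841.6 / 10 = 484.16
Step 4: Standard deviation = sqrt(484.16) = 22.0036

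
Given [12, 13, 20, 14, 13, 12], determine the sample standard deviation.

3.0332

Step 1: Compute the mean: 14
Step 2: Sum of squared deviations from the mean: 46
Step 3: Sample variance = 46 / 5 = 9.2
Step 4: Standard deviation = sqrt(9.2) = 3.0332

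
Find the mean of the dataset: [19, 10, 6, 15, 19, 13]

13.6667

Step 1: Sum all values: 19 + 10 + 6 + 15 + 19 + 13 = 82
Step 2: Count the number of values: n = 6
Step 3: Mean = sum / n = 82 / 6 = 13.6667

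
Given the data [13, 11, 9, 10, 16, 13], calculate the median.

12

Step 1: Sort the data in ascending order: [9, 10, 11, 13, 13, 16]
Step 2: The number of values is n = 6.
Step 3: Since n is even, the median is the average of positions 3 and 4:
  Median = (11 + 13) / 2 = 12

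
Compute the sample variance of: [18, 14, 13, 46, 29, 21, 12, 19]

127.7143

Step 1: Compute the mean: (18 + 14 + 13 + 46 + 29 + 21 + 12 + 19) / 8 = 21.5
Step 2: Compute squared deviations from the mean:
  (18 - 21.5)^2 = 12.25
  (14 - 21.5)^2 = 56.25
  (13 - 21.5)^2 = 72.25
  (46 - 21.5)^2 = 600.25
  (29 - 21.5)^2 = 56.25
  (21 - 21.5)^2 = 0.25
  (12 - 21.5)^2 = 90.25
  (19 - 21.5)^2 = 6.25
Step 3: Sum of squared deviations = 894
Step 4: Sample variance = 894 / 7 = 127.7143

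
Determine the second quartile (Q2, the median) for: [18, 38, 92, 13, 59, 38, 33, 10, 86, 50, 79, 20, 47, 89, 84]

47

Step 1: Sort the data: [10, 13, 18, 20, 33, 38, 38, 47, 50, 59, 79, 84, 86, 89, 92]
Step 2: n = 15
Step 3: Q2 is the median. Since n is odd, it is the middle value at position 8: 47
Step 4: Q2 = 47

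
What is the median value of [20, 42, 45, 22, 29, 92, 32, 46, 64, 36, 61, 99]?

43.5

Step 1: Sort the data in ascending order: [20, 22, 29, 32, 36, 42, 45, 46, 61, 64, 92, 99]
Step 2: The number of values is n = 12.
Step 3: Since n is even, the median is the average of positions 6 and 7:
  Median = (42 + 45) / 2 = 43.5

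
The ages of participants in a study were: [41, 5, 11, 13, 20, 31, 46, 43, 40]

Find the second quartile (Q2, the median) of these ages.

31

Step 1: Sort the data: [5, 11, 13, 20, 31, 40, 41, 43, 46]
Step 2: n = 9
Step 3: Q2 is the median. Since n is odd, it is the middle value at position 5: 31
Step 4: Q2 = 31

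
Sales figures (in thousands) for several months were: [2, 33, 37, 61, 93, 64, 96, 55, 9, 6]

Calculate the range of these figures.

94

Step 1: Identify the maximum value: max = 96
Step 2: Identify the minimum value: min = 2
Step 3: Range = max - min = 96 - 2 = 94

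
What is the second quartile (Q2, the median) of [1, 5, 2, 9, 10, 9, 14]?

9

Step 1: Sort the data: [1, 2, 5, 9, 9, 10, 14]
Step 2: n = 7
Step 3: Q2 is the median. Since n is odd, it is the middle value at position 4: 9
Step 4: Q2 = 9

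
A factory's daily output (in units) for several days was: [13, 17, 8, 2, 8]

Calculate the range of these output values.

15

Step 1: Identify the maximum value: max = 17
Step 2: Identify the minimum value: min = 2
Step 3: Range = max - min = 17 - 2 = 15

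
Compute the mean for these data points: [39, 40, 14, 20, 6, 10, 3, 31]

20.375

Step 1: Sum all values: 39 + 40 + 14 + 20 + 6 + 10 + 3 + 31 = 163
Step 2: Count the number of values: n = 8
Step 3: Mean = sum / n = 163 / 8 = 20.375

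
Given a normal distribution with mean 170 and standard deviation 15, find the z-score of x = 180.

0.6667

Step 1: Recall the z-score formula: z = (x - mu) / sigma
Step 2: Substitute values: z = (180 - 170) / 15
Step 3: z = 10 / 15 = 0.6667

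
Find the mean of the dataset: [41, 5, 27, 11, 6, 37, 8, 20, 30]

20.5556

Step 1: Sum all values: 41 + 5 + 27 + 11 + 6 + 37 + 8 + 20 + 30 = 185
Step 2: Count the number of values: n = 9
Step 3: Mean = sum / n = 185 / 9 = 20.5556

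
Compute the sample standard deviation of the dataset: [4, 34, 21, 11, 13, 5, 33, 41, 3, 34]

14.5407

Step 1: Compute the mean: 19.9
Step 2: Sum of squared deviations from the mean: 1902.9
Step 3: Sample variance = 1902.9 / 9 = 211.4333
Step 4: Standard deviation = sqrt(211.4333) = 14.5407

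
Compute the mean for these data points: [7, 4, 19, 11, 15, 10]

11

Step 1: Sum all values: 7 + 4 + 19 + 11 + 15 + 10 = 66
Step 2: Count the number of values: n = 6
Step 3: Mean = sum / n = 66 / 6 = 11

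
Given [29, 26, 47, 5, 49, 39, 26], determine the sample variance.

228.619

Step 1: Compute the mean: (29 + 26 + 47 + 5 + 49 + 39 + 26) / 7 = 31.5714
Step 2: Compute squared deviations from the mean:
  (29 - 31.5714)^2 = 6.6122
  (26 - 31.5714)^2 = 31.0408
  (47 - 31.5714)^2 = 238.0408
  (5 - 31.5714)^2 = 706.0408
  (49 - 31.5714)^2 = 303.7551
  (39 - 31.5714)^2 = 55.1837
  (26 - 31.5714)^2 = 31.0408
Step 3: Sum of squared deviations = 1371.7143
Step 4: Sample variance = 1371.7143 / 6 = 228.619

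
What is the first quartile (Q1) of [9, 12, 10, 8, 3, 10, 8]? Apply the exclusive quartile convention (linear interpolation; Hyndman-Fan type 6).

8

Step 1: Sort the data: [3, 8, 8, 9, 10, 10, 12]
Step 2: n = 7
Step 3: Using the exclusive quartile method:
  Q1 = 8
  Q2 (median) = 9
  Q3 = 10
  IQR = Q3 - Q1 = 10 - 8 = 2
Step 4: Q1 = 8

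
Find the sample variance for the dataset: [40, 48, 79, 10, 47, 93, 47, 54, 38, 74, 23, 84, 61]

581.3974

Step 1: Compute the mean: (40 + 48 + 79 + 10 + 47 + 93 + 47 + 54 + 38 + 74 + 23 + 84 + 61) / 13 = 53.6923
Step 2: Compute squared deviations from the mean:
  (40 - 53.6923)^2 = 187.4793
  (48 - 53.6923)^2 = 32.4024
  (79 - 53.6923)^2 = 640.4793
  (10 - 53.6923)^2 = 1909.0178
  (47 - 53.6923)^2 = 44.787
  (93 - 53.6923)^2 = 1545.0947
  (47 - 53.6923)^2 = 44.787
  (54 - 53.6923)^2 = 0.0947
  (38 - 53.6923)^2 = 246.2485
  (74 - 53.6923)^2 = 412.4024
  (23 - 53.6923)^2 = 942.0178
  (84 - 53.6923)^2 = 918.5562
  (61 - 53.6923)^2 = 53.4024
Step 3: Sum of squared deviations = 6976.7692
Step 4: Sample variance = 6976.7692 / 12 = 581.3974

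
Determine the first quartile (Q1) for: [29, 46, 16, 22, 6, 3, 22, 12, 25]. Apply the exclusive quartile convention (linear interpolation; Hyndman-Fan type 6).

9

Step 1: Sort the data: [3, 6, 12, 16, 22, 22, 25, 29, 46]
Step 2: n = 9
Step 3: Using the exclusive quartile method:
  Q1 = 9
  Q2 (median) = 22
  Q3 = 27
  IQR = Q3 - Q1 = 27 - 9 = 18
Step 4: Q1 = 9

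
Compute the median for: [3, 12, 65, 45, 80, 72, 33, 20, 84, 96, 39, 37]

42

Step 1: Sort the data in ascending order: [3, 12, 20, 33, 37, 39, 45, 65, 72, 80, 84, 96]
Step 2: The number of values is n = 12.
Step 3: Since n is even, the median is the average of positions 6 and 7:
  Median = (39 + 45) / 2 = 42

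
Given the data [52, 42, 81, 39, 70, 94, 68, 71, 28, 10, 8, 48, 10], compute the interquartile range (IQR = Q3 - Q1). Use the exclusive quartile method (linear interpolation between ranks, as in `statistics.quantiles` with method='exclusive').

51.5

Step 1: Sort the data: [8, 10, 10, 28, 39, 42, 48, 52, 68, 70, 71, 81, 94]
Step 2: n = 13
Step 3: Using the exclusive quartile method:
  Q1 = 19
  Q2 (median) = 48
  Q3 = 70.5
  IQR = Q3 - Q1 = 70.5 - 19 = 51.5
Step 4: IQR = 51.5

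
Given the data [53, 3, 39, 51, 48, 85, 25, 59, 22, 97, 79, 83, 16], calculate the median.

51

Step 1: Sort the data in ascending order: [3, 16, 22, 25, 39, 48, 51, 53, 59, 79, 83, 85, 97]
Step 2: The number of values is n = 13.
Step 3: Since n is odd, the median is the middle value at position 7: 51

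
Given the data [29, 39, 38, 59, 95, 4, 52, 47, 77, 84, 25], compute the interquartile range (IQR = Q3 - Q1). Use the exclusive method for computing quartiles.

48

Step 1: Sort the data: [4, 25, 29, 38, 39, 47, 52, 59, 77, 84, 95]
Step 2: n = 11
Step 3: Using the exclusive quartile method:
  Q1 = 29
  Q2 (median) = 47
  Q3 = 77
  IQR = Q3 - Q1 = 77 - 29 = 48
Step 4: IQR = 48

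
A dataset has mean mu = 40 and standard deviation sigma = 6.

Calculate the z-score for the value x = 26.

-2.3333

Step 1: Recall the z-score formula: z = (x - mu) / sigma
Step 2: Substitute values: z = (26 - 40) / 6
Step 3: z = -14 / 6 = -2.3333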